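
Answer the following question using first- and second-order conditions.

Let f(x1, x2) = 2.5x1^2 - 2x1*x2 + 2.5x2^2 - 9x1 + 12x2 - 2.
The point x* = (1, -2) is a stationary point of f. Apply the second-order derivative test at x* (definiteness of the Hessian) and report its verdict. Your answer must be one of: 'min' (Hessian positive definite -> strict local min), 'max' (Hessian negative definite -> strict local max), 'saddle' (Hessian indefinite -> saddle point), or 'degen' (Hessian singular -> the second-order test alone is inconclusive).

Compute the Hessian H = grad^2 f:
  H = [[5, -2], [-2, 5]]
Verify stationarity: grad f(x*) = H x* + g = (0, 0).
Eigenvalues of H: 3, 7.
Both eigenvalues > 0, so H is positive definite -> x* is a strict local min.

min


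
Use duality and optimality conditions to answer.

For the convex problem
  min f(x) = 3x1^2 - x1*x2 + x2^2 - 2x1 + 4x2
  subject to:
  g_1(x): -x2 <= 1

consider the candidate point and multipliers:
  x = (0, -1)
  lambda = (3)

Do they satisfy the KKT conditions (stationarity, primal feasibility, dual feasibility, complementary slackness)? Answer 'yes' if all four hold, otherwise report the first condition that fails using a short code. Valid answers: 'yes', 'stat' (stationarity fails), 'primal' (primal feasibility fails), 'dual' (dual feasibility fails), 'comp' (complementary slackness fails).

Gradient of f: grad f(x) = Q x + c = (-1, 2)
Constraint values g_i(x) = a_i^T x - b_i:
  g_1((0, -1)) = 0
Stationarity residual: grad f(x) + sum_i lambda_i a_i = (-1, -1)
  -> stationarity FAILS
Primal feasibility (all g_i <= 0): OK
Dual feasibility (all lambda_i >= 0): OK
Complementary slackness (lambda_i * g_i(x) = 0 for all i): OK

Verdict: the first failing condition is stationarity -> stat.

stat


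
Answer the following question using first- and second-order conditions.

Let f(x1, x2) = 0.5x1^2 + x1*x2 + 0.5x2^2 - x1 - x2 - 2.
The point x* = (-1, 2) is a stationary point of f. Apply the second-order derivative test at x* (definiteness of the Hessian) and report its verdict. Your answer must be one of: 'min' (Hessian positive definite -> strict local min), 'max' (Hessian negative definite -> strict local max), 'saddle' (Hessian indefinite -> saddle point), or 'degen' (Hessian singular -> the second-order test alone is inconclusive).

Compute the Hessian H = grad^2 f:
  H = [[1, 1], [1, 1]]
Verify stationarity: grad f(x*) = H x* + g = (0, 0).
Eigenvalues of H: 0, 2.
H has a zero eigenvalue (singular; positive semidefinite but not definite), so H is neither positive definite, negative definite, nor indefinite. The second-order test alone is inconclusive -> degen.
(Indeed, f is constant along the null direction of H through x*, so x* is not a strict local extremum.)

degen


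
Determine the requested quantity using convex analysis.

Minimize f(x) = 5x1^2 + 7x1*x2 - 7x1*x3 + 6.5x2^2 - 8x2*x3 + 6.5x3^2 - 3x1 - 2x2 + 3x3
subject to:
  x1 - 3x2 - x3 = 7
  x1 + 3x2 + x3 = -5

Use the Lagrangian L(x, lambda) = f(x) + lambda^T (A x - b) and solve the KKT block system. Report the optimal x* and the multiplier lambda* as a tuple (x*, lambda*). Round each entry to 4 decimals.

Form the Lagrangian:
  L(x, lambda) = (1/2) x^T Q x + c^T x + lambda^T (A x - b)
Stationarity (grad_x L = 0): Q x + c + A^T lambda = 0.
Primal feasibility: A x = b.

This gives the KKT block system:
  [ Q   A^T ] [ x     ]   [-c ]
  [ A    0  ] [ lambda ] = [ b ]

Solving the linear system:
  x*      = (1, -1.6798, -0.9607)
  lambda* = (-2.5084, 0.5421)
  f(x*)   = 8.8736

x* = (1, -1.6798, -0.9607), lambda* = (-2.5084, 0.5421)


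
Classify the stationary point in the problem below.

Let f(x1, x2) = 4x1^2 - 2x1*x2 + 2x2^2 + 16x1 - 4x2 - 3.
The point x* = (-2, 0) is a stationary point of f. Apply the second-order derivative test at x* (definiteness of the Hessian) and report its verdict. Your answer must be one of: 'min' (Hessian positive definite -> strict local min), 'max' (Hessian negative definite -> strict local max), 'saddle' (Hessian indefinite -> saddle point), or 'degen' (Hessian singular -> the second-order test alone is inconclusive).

Compute the Hessian H = grad^2 f:
  H = [[8, -2], [-2, 4]]
Verify stationarity: grad f(x*) = H x* + g = (0, 0).
Eigenvalues of H: 3.1716, 8.8284.
Both eigenvalues > 0, so H is positive definite -> x* is a strict local min.

min


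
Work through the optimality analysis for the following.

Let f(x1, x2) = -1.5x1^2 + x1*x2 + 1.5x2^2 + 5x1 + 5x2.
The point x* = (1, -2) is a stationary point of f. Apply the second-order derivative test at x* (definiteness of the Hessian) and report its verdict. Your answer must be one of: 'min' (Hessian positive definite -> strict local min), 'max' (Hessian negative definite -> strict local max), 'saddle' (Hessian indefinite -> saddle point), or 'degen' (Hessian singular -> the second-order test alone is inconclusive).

Compute the Hessian H = grad^2 f:
  H = [[-3, 1], [1, 3]]
Verify stationarity: grad f(x*) = H x* + g = (0, 0).
Eigenvalues of H: -3.1623, 3.1623.
Eigenvalues have mixed signs, so H is indefinite -> x* is a saddle point.

saddle


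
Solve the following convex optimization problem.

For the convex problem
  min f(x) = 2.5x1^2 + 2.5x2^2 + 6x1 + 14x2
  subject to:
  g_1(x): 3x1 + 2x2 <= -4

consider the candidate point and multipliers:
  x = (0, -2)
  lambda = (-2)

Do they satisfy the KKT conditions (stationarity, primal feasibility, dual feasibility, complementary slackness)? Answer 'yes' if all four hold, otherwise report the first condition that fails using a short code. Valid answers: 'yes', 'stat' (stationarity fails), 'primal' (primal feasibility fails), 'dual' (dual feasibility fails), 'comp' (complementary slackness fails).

Gradient of f: grad f(x) = Q x + c = (6, 4)
Constraint values g_i(x) = a_i^T x - b_i:
  g_1((0, -2)) = 0
Stationarity residual: grad f(x) + sum_i lambda_i a_i = (0, 0)
  -> stationarity OK
Primal feasibility (all g_i <= 0): OK
Dual feasibility (all lambda_i >= 0): FAILS
Complementary slackness (lambda_i * g_i(x) = 0 for all i): OK

Verdict: the first failing condition is dual_feasibility -> dual.

dual


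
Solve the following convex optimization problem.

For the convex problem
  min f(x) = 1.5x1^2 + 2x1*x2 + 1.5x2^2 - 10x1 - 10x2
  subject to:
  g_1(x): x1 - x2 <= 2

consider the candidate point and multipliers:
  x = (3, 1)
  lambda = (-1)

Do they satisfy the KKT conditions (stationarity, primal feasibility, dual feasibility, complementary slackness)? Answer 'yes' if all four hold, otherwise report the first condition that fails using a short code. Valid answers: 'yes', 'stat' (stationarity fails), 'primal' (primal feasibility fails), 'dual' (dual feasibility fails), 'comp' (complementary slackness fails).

Gradient of f: grad f(x) = Q x + c = (1, -1)
Constraint values g_i(x) = a_i^T x - b_i:
  g_1((3, 1)) = 0
Stationarity residual: grad f(x) + sum_i lambda_i a_i = (0, 0)
  -> stationarity OK
Primal feasibility (all g_i <= 0): OK
Dual feasibility (all lambda_i >= 0): FAILS
Complementary slackness (lambda_i * g_i(x) = 0 for all i): OK

Verdict: the first failing condition is dual_feasibility -> dual.

dual


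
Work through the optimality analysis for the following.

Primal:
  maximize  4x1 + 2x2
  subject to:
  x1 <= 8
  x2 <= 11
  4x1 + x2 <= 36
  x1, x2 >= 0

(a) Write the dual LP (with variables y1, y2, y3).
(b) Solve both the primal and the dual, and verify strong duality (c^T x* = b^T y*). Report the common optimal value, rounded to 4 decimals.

The standard primal-dual pair for 'max c^T x s.t. A x <= b, x >= 0' is:
  Dual:  min b^T y  s.t.  A^T y >= c,  y >= 0.

So the dual LP is:
  minimize  8y1 + 11y2 + 36y3
  subject to:
    y1 + 4y3 >= 4
    y2 + y3 >= 2
    y1, y2, y3 >= 0

Solving the primal: x* = (6.25, 11).
  primal value c^T x* = 47.
Solving the dual: y* = (0, 1, 1).
  dual value b^T y* = 47.
Strong duality: c^T x* = b^T y*. Confirmed.

47


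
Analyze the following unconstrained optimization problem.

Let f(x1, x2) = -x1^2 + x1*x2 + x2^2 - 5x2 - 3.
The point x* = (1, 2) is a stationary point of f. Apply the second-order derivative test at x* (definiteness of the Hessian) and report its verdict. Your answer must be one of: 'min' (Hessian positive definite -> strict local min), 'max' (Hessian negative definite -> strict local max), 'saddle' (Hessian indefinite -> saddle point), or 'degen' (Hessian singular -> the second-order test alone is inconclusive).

Compute the Hessian H = grad^2 f:
  H = [[-2, 1], [1, 2]]
Verify stationarity: grad f(x*) = H x* + g = (0, 0).
Eigenvalues of H: -2.2361, 2.2361.
Eigenvalues have mixed signs, so H is indefinite -> x* is a saddle point.

saddle


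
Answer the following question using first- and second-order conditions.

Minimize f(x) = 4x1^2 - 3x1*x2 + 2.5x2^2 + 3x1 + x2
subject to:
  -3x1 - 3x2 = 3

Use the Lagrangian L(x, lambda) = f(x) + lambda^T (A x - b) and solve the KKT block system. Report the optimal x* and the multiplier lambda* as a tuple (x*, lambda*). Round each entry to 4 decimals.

Form the Lagrangian:
  L(x, lambda) = (1/2) x^T Q x + c^T x + lambda^T (A x - b)
Stationarity (grad_x L = 0): Q x + c + A^T lambda = 0.
Primal feasibility: A x = b.

This gives the KKT block system:
  [ Q   A^T ] [ x     ]   [-c ]
  [ A    0  ] [ lambda ] = [ b ]

Solving the linear system:
  x*      = (-0.5263, -0.4737)
  lambda* = (0.0702)
  f(x*)   = -1.1316

x* = (-0.5263, -0.4737), lambda* = (0.0702)


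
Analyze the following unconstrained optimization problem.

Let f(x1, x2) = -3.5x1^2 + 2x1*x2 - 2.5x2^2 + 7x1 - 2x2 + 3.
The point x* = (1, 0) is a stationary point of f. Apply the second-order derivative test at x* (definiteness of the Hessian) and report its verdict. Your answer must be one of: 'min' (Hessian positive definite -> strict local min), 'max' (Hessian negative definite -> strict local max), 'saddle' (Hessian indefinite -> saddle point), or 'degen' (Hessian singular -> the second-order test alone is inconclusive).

Compute the Hessian H = grad^2 f:
  H = [[-7, 2], [2, -5]]
Verify stationarity: grad f(x*) = H x* + g = (0, 0).
Eigenvalues of H: -8.2361, -3.7639.
Both eigenvalues < 0, so H is negative definite -> x* is a strict local max.

max


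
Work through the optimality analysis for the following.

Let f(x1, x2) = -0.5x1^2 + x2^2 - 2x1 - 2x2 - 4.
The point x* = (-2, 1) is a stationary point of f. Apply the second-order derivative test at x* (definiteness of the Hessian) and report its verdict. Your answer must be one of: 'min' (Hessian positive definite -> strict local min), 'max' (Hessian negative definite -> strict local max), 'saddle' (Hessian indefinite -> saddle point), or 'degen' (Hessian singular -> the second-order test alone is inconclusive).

Compute the Hessian H = grad^2 f:
  H = [[-1, 0], [0, 2]]
Verify stationarity: grad f(x*) = H x* + g = (0, 0).
Eigenvalues of H: -1, 2.
Eigenvalues have mixed signs, so H is indefinite -> x* is a saddle point.

saddle


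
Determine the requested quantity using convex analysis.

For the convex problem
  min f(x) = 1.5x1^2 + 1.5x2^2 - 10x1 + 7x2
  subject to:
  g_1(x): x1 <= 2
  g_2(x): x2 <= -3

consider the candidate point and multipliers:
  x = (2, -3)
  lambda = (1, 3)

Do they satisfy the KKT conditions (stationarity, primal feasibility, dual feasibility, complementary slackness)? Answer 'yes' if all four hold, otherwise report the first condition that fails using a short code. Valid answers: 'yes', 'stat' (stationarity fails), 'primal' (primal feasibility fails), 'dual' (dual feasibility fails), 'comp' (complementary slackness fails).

Gradient of f: grad f(x) = Q x + c = (-4, -2)
Constraint values g_i(x) = a_i^T x - b_i:
  g_1((2, -3)) = 0
  g_2((2, -3)) = 0
Stationarity residual: grad f(x) + sum_i lambda_i a_i = (-3, 1)
  -> stationarity FAILS
Primal feasibility (all g_i <= 0): OK
Dual feasibility (all lambda_i >= 0): OK
Complementary slackness (lambda_i * g_i(x) = 0 for all i): OK

Verdict: the first failing condition is stationarity -> stat.

stat


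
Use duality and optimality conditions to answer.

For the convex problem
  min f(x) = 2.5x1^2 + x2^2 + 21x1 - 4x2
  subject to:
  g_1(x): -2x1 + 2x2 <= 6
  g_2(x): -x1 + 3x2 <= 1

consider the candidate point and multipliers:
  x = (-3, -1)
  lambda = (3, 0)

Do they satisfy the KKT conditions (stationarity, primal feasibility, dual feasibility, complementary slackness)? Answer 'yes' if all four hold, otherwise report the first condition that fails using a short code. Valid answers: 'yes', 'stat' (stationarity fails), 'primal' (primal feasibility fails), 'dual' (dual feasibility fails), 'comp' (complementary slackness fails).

Gradient of f: grad f(x) = Q x + c = (6, -6)
Constraint values g_i(x) = a_i^T x - b_i:
  g_1((-3, -1)) = -2
  g_2((-3, -1)) = -1
Stationarity residual: grad f(x) + sum_i lambda_i a_i = (0, 0)
  -> stationarity OK
Primal feasibility (all g_i <= 0): OK
Dual feasibility (all lambda_i >= 0): OK
Complementary slackness (lambda_i * g_i(x) = 0 for all i): FAILS

Verdict: the first failing condition is complementary_slackness -> comp.

comp


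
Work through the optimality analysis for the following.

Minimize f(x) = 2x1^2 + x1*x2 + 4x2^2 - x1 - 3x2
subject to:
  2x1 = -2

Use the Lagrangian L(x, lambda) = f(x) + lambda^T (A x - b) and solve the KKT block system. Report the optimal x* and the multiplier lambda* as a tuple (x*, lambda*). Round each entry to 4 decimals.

Form the Lagrangian:
  L(x, lambda) = (1/2) x^T Q x + c^T x + lambda^T (A x - b)
Stationarity (grad_x L = 0): Q x + c + A^T lambda = 0.
Primal feasibility: A x = b.

This gives the KKT block system:
  [ Q   A^T ] [ x     ]   [-c ]
  [ A    0  ] [ lambda ] = [ b ]

Solving the linear system:
  x*      = (-1, 0.5)
  lambda* = (2.25)
  f(x*)   = 2

x* = (-1, 0.5), lambda* = (2.25)


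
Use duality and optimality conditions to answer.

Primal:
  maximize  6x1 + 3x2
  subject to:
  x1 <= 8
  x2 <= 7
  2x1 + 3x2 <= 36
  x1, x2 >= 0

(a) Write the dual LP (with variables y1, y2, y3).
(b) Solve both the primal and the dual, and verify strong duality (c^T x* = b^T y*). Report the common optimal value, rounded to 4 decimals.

The standard primal-dual pair for 'max c^T x s.t. A x <= b, x >= 0' is:
  Dual:  min b^T y  s.t.  A^T y >= c,  y >= 0.

So the dual LP is:
  minimize  8y1 + 7y2 + 36y3
  subject to:
    y1 + 2y3 >= 6
    y2 + 3y3 >= 3
    y1, y2, y3 >= 0

Solving the primal: x* = (8, 6.6667).
  primal value c^T x* = 68.
Solving the dual: y* = (4, 0, 1).
  dual value b^T y* = 68.
Strong duality: c^T x* = b^T y*. Confirmed.

68


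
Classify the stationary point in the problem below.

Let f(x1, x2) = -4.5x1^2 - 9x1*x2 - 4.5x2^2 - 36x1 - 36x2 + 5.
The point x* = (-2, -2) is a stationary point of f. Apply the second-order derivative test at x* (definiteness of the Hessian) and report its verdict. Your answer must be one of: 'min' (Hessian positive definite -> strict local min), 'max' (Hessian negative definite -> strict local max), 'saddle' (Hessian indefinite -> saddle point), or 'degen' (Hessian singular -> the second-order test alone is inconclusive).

Compute the Hessian H = grad^2 f:
  H = [[-9, -9], [-9, -9]]
Verify stationarity: grad f(x*) = H x* + g = (0, 0).
Eigenvalues of H: -18, 0.
H has a zero eigenvalue (singular; negative semidefinite but not definite), so H is neither positive definite, negative definite, nor indefinite. The second-order test alone is inconclusive -> degen.
(Indeed, f is constant along the null direction of H through x*, so x* is not a strict local extremum.)

degen


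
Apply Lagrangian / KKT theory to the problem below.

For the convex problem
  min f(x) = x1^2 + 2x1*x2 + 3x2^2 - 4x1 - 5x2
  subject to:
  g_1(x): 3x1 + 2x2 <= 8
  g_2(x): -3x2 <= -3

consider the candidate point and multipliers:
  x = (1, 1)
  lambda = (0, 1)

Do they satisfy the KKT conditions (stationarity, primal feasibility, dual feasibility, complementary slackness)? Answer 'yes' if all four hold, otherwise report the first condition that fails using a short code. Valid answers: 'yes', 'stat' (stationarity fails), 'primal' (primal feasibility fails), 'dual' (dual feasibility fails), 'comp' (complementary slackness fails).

Gradient of f: grad f(x) = Q x + c = (0, 3)
Constraint values g_i(x) = a_i^T x - b_i:
  g_1((1, 1)) = -3
  g_2((1, 1)) = 0
Stationarity residual: grad f(x) + sum_i lambda_i a_i = (0, 0)
  -> stationarity OK
Primal feasibility (all g_i <= 0): OK
Dual feasibility (all lambda_i >= 0): OK
Complementary slackness (lambda_i * g_i(x) = 0 for all i): OK

Verdict: yes, KKT holds.

yes


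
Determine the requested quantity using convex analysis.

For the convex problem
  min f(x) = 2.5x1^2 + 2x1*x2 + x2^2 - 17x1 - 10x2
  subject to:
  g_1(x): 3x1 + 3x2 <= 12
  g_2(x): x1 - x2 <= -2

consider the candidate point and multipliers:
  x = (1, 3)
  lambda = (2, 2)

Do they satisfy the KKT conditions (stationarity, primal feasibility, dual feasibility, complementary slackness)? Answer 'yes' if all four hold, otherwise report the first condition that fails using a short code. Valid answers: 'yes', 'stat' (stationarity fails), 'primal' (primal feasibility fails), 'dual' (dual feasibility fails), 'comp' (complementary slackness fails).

Gradient of f: grad f(x) = Q x + c = (-6, -2)
Constraint values g_i(x) = a_i^T x - b_i:
  g_1((1, 3)) = 0
  g_2((1, 3)) = 0
Stationarity residual: grad f(x) + sum_i lambda_i a_i = (2, 2)
  -> stationarity FAILS
Primal feasibility (all g_i <= 0): OK
Dual feasibility (all lambda_i >= 0): OK
Complementary slackness (lambda_i * g_i(x) = 0 for all i): OK

Verdict: the first failing condition is stationarity -> stat.

stat


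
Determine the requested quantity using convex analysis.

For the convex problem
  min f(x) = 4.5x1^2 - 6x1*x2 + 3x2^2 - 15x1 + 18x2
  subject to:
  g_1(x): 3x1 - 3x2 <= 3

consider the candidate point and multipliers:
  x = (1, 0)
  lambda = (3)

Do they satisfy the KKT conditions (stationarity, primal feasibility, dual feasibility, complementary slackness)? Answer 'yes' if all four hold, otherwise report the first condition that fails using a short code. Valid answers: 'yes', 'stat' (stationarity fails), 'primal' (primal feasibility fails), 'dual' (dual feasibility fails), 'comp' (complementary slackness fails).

Gradient of f: grad f(x) = Q x + c = (-6, 12)
Constraint values g_i(x) = a_i^T x - b_i:
  g_1((1, 0)) = 0
Stationarity residual: grad f(x) + sum_i lambda_i a_i = (3, 3)
  -> stationarity FAILS
Primal feasibility (all g_i <= 0): OK
Dual feasibility (all lambda_i >= 0): OK
Complementary slackness (lambda_i * g_i(x) = 0 for all i): OK

Verdict: the first failing condition is stationarity -> stat.

stat


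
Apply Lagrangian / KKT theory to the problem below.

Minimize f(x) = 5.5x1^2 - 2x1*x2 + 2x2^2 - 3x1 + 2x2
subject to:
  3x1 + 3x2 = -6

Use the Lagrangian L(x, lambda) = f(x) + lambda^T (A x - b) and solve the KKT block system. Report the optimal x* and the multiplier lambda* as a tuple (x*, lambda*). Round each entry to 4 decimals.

Form the Lagrangian:
  L(x, lambda) = (1/2) x^T Q x + c^T x + lambda^T (A x - b)
Stationarity (grad_x L = 0): Q x + c + A^T lambda = 0.
Primal feasibility: A x = b.

This gives the KKT block system:
  [ Q   A^T ] [ x     ]   [-c ]
  [ A    0  ] [ lambda ] = [ b ]

Solving the linear system:
  x*      = (-0.3684, -1.6316)
  lambda* = (1.2632)
  f(x*)   = 2.7105

x* = (-0.3684, -1.6316), lambda* = (1.2632)


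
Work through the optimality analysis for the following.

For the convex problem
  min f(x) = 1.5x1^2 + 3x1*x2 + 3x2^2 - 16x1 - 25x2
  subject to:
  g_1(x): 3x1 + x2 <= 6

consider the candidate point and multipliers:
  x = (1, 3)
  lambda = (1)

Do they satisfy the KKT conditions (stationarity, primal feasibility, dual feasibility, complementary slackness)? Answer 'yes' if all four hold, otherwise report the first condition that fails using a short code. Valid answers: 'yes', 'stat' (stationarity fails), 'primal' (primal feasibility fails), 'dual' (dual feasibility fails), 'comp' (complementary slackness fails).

Gradient of f: grad f(x) = Q x + c = (-4, -4)
Constraint values g_i(x) = a_i^T x - b_i:
  g_1((1, 3)) = 0
Stationarity residual: grad f(x) + sum_i lambda_i a_i = (-1, -3)
  -> stationarity FAILS
Primal feasibility (all g_i <= 0): OK
Dual feasibility (all lambda_i >= 0): OK
Complementary slackness (lambda_i * g_i(x) = 0 for all i): OK

Verdict: the first failing condition is stationarity -> stat.

stat


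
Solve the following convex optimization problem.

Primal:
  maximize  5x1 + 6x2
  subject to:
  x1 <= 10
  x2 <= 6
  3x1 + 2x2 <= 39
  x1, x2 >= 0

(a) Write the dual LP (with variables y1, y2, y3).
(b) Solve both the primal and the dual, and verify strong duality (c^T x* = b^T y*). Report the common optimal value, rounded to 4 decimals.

The standard primal-dual pair for 'max c^T x s.t. A x <= b, x >= 0' is:
  Dual:  min b^T y  s.t.  A^T y >= c,  y >= 0.

So the dual LP is:
  minimize  10y1 + 6y2 + 39y3
  subject to:
    y1 + 3y3 >= 5
    y2 + 2y3 >= 6
    y1, y2, y3 >= 0

Solving the primal: x* = (9, 6).
  primal value c^T x* = 81.
Solving the dual: y* = (0, 2.6667, 1.6667).
  dual value b^T y* = 81.
Strong duality: c^T x* = b^T y*. Confirmed.

81


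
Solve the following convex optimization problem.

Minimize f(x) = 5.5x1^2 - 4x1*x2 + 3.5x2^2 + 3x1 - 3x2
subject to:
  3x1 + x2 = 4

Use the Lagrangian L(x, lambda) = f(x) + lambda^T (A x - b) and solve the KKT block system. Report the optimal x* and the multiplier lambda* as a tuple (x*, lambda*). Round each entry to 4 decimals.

Form the Lagrangian:
  L(x, lambda) = (1/2) x^T Q x + c^T x + lambda^T (A x - b)
Stationarity (grad_x L = 0): Q x + c + A^T lambda = 0.
Primal feasibility: A x = b.

This gives the KKT block system:
  [ Q   A^T ] [ x     ]   [-c ]
  [ A    0  ] [ lambda ] = [ b ]

Solving the linear system:
  x*      = (0.898, 1.3061)
  lambda* = (-2.551)
  f(x*)   = 4.4898

x* = (0.898, 1.3061), lambda* = (-2.551)


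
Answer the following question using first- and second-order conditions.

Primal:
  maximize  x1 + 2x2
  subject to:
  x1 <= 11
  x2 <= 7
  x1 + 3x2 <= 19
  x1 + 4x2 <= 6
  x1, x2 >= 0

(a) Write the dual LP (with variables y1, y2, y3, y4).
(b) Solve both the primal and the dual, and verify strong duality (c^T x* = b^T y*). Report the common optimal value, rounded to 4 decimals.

The standard primal-dual pair for 'max c^T x s.t. A x <= b, x >= 0' is:
  Dual:  min b^T y  s.t.  A^T y >= c,  y >= 0.

So the dual LP is:
  minimize  11y1 + 7y2 + 19y3 + 6y4
  subject to:
    y1 + y3 + y4 >= 1
    y2 + 3y3 + 4y4 >= 2
    y1, y2, y3, y4 >= 0

Solving the primal: x* = (6, 0).
  primal value c^T x* = 6.
Solving the dual: y* = (0, 0, 0, 1).
  dual value b^T y* = 6.
Strong duality: c^T x* = b^T y*. Confirmed.

6


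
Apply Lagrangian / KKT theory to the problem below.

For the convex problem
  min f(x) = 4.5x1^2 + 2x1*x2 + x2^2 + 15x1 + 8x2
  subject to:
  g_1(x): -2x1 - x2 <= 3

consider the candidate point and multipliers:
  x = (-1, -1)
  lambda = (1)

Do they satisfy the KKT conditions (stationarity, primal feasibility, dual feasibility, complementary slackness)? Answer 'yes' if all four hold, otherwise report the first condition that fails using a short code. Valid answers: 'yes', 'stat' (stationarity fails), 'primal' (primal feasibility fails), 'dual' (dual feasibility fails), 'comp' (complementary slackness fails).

Gradient of f: grad f(x) = Q x + c = (4, 4)
Constraint values g_i(x) = a_i^T x - b_i:
  g_1((-1, -1)) = 0
Stationarity residual: grad f(x) + sum_i lambda_i a_i = (2, 3)
  -> stationarity FAILS
Primal feasibility (all g_i <= 0): OK
Dual feasibility (all lambda_i >= 0): OK
Complementary slackness (lambda_i * g_i(x) = 0 for all i): OK

Verdict: the first failing condition is stationarity -> stat.

stat


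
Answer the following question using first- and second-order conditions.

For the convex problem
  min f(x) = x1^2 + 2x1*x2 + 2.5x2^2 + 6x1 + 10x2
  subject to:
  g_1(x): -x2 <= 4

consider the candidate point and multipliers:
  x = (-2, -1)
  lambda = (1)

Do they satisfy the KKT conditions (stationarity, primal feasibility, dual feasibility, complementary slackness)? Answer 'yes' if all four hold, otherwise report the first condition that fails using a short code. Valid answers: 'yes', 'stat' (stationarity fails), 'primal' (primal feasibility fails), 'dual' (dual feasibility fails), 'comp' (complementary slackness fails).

Gradient of f: grad f(x) = Q x + c = (0, 1)
Constraint values g_i(x) = a_i^T x - b_i:
  g_1((-2, -1)) = -3
Stationarity residual: grad f(x) + sum_i lambda_i a_i = (0, 0)
  -> stationarity OK
Primal feasibility (all g_i <= 0): OK
Dual feasibility (all lambda_i >= 0): OK
Complementary slackness (lambda_i * g_i(x) = 0 for all i): FAILS

Verdict: the first failing condition is complementary_slackness -> comp.

comp


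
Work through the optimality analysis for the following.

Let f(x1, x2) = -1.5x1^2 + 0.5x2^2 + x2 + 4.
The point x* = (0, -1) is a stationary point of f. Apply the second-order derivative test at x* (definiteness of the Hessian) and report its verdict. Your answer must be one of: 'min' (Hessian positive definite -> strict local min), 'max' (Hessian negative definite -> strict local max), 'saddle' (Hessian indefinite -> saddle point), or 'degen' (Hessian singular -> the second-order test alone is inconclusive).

Compute the Hessian H = grad^2 f:
  H = [[-3, 0], [0, 1]]
Verify stationarity: grad f(x*) = H x* + g = (0, 0).
Eigenvalues of H: -3, 1.
Eigenvalues have mixed signs, so H is indefinite -> x* is a saddle point.

saddle


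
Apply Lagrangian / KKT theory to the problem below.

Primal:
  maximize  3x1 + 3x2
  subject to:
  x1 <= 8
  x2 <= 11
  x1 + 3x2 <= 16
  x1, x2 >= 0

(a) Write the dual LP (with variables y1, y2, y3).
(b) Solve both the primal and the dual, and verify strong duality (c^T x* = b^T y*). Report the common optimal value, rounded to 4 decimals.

The standard primal-dual pair for 'max c^T x s.t. A x <= b, x >= 0' is:
  Dual:  min b^T y  s.t.  A^T y >= c,  y >= 0.

So the dual LP is:
  minimize  8y1 + 11y2 + 16y3
  subject to:
    y1 + y3 >= 3
    y2 + 3y3 >= 3
    y1, y2, y3 >= 0

Solving the primal: x* = (8, 2.6667).
  primal value c^T x* = 32.
Solving the dual: y* = (2, 0, 1).
  dual value b^T y* = 32.
Strong duality: c^T x* = b^T y*. Confirmed.

32


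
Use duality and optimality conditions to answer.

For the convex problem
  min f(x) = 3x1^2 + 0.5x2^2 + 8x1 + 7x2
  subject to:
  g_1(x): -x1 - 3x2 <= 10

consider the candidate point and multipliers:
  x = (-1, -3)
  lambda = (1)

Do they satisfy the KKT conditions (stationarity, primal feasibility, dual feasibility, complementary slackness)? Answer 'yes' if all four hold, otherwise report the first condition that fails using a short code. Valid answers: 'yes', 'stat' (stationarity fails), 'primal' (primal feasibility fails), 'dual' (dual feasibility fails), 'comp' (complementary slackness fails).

Gradient of f: grad f(x) = Q x + c = (2, 4)
Constraint values g_i(x) = a_i^T x - b_i:
  g_1((-1, -3)) = 0
Stationarity residual: grad f(x) + sum_i lambda_i a_i = (1, 1)
  -> stationarity FAILS
Primal feasibility (all g_i <= 0): OK
Dual feasibility (all lambda_i >= 0): OK
Complementary slackness (lambda_i * g_i(x) = 0 for all i): OK

Verdict: the first failing condition is stationarity -> stat.

stat


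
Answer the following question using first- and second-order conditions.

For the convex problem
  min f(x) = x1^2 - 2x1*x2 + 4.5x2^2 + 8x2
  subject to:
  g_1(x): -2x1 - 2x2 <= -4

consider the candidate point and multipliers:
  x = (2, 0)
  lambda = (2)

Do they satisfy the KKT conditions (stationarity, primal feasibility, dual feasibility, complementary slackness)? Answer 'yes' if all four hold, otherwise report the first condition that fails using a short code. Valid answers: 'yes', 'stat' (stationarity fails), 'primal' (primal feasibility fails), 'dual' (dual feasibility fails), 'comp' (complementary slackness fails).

Gradient of f: grad f(x) = Q x + c = (4, 4)
Constraint values g_i(x) = a_i^T x - b_i:
  g_1((2, 0)) = 0
Stationarity residual: grad f(x) + sum_i lambda_i a_i = (0, 0)
  -> stationarity OK
Primal feasibility (all g_i <= 0): OK
Dual feasibility (all lambda_i >= 0): OK
Complementary slackness (lambda_i * g_i(x) = 0 for all i): OK

Verdict: yes, KKT holds.

yes


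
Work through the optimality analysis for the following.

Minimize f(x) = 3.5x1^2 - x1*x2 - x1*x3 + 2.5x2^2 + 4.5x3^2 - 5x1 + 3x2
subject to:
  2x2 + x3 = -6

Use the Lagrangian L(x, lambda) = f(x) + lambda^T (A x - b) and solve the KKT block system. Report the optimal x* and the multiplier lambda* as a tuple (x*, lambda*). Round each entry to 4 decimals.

Form the Lagrangian:
  L(x, lambda) = (1/2) x^T Q x + c^T x + lambda^T (A x - b)
Stationarity (grad_x L = 0): Q x + c + A^T lambda = 0.
Primal feasibility: A x = b.

This gives the KKT block system:
  [ Q   A^T ] [ x     ]   [-c ]
  [ A    0  ] [ lambda ] = [ b ]

Solving the linear system:
  x*      = (0.2448, -2.7133, -0.5734)
  lambda* = (5.4056)
  f(x*)   = 11.535

x* = (0.2448, -2.7133, -0.5734), lambda* = (5.4056)


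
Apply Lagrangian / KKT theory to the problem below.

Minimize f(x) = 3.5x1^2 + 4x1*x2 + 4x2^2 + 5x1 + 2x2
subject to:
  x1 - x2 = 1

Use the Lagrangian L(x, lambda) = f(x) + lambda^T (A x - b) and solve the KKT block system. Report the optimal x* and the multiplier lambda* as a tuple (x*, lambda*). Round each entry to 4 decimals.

Form the Lagrangian:
  L(x, lambda) = (1/2) x^T Q x + c^T x + lambda^T (A x - b)
Stationarity (grad_x L = 0): Q x + c + A^T lambda = 0.
Primal feasibility: A x = b.

This gives the KKT block system:
  [ Q   A^T ] [ x     ]   [-c ]
  [ A    0  ] [ lambda ] = [ b ]

Solving the linear system:
  x*      = (0.2174, -0.7826)
  lambda* = (-3.3913)
  f(x*)   = 1.4565

x* = (0.2174, -0.7826), lambda* = (-3.3913)


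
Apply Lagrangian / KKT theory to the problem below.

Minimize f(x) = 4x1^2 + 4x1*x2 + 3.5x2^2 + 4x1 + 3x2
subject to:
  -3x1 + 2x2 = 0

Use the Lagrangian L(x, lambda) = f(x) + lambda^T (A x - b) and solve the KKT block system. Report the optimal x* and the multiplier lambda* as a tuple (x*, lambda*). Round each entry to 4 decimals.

Form the Lagrangian:
  L(x, lambda) = (1/2) x^T Q x + c^T x + lambda^T (A x - b)
Stationarity (grad_x L = 0): Q x + c + A^T lambda = 0.
Primal feasibility: A x = b.

This gives the KKT block system:
  [ Q   A^T ] [ x     ]   [-c ]
  [ A    0  ] [ lambda ] = [ b ]

Solving the linear system:
  x*      = (-0.2378, -0.3566)
  lambda* = (0.2238)
  f(x*)   = -1.0105

x* = (-0.2378, -0.3566), lambda* = (0.2238)


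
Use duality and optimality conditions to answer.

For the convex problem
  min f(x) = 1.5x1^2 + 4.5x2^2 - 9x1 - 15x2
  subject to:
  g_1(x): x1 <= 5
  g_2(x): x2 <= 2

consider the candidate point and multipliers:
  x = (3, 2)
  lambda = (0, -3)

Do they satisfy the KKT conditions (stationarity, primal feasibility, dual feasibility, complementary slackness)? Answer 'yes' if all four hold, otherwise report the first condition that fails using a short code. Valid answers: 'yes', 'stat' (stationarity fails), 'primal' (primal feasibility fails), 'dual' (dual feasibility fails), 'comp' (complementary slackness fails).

Gradient of f: grad f(x) = Q x + c = (0, 3)
Constraint values g_i(x) = a_i^T x - b_i:
  g_1((3, 2)) = -2
  g_2((3, 2)) = 0
Stationarity residual: grad f(x) + sum_i lambda_i a_i = (0, 0)
  -> stationarity OK
Primal feasibility (all g_i <= 0): OK
Dual feasibility (all lambda_i >= 0): FAILS
Complementary slackness (lambda_i * g_i(x) = 0 for all i): OK

Verdict: the first failing condition is dual_feasibility -> dual.

dual


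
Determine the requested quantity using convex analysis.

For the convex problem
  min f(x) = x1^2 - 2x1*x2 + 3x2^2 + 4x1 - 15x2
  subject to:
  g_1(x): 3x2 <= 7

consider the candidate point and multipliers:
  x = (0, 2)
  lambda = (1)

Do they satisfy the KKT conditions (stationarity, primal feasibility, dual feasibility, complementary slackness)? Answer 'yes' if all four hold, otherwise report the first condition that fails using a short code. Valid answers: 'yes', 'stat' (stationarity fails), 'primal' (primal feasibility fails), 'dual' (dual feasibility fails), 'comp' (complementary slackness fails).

Gradient of f: grad f(x) = Q x + c = (0, -3)
Constraint values g_i(x) = a_i^T x - b_i:
  g_1((0, 2)) = -1
Stationarity residual: grad f(x) + sum_i lambda_i a_i = (0, 0)
  -> stationarity OK
Primal feasibility (all g_i <= 0): OK
Dual feasibility (all lambda_i >= 0): OK
Complementary slackness (lambda_i * g_i(x) = 0 for all i): FAILS

Verdict: the first failing condition is complementary_slackness -> comp.

comp


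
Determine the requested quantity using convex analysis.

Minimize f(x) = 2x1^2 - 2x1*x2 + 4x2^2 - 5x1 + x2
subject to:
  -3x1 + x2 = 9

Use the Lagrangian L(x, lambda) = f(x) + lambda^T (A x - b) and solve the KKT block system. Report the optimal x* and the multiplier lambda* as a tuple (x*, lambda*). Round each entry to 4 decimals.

Form the Lagrangian:
  L(x, lambda) = (1/2) x^T Q x + c^T x + lambda^T (A x - b)
Stationarity (grad_x L = 0): Q x + c + A^T lambda = 0.
Primal feasibility: A x = b.

This gives the KKT block system:
  [ Q   A^T ] [ x     ]   [-c ]
  [ A    0  ] [ lambda ] = [ b ]

Solving the linear system:
  x*      = (-3.0625, -0.1875)
  lambda* = (-5.625)
  f(x*)   = 32.875

x* = (-3.0625, -0.1875), lambda* = (-5.625)


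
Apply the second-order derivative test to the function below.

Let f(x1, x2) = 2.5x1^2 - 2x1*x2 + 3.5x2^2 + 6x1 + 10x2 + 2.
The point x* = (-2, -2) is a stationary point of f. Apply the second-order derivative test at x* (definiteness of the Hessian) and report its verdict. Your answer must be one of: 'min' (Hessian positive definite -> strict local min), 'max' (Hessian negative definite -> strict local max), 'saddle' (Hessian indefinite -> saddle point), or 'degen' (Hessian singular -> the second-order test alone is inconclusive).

Compute the Hessian H = grad^2 f:
  H = [[5, -2], [-2, 7]]
Verify stationarity: grad f(x*) = H x* + g = (0, 0).
Eigenvalues of H: 3.7639, 8.2361.
Both eigenvalues > 0, so H is positive definite -> x* is a strict local min.

min


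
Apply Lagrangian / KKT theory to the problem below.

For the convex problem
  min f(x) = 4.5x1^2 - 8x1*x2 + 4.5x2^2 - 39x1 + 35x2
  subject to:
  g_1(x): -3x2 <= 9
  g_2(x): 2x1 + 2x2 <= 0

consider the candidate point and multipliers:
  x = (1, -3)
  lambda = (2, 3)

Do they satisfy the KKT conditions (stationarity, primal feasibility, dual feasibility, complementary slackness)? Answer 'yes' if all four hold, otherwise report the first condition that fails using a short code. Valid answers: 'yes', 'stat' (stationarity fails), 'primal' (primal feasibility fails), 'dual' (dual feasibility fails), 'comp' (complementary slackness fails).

Gradient of f: grad f(x) = Q x + c = (-6, 0)
Constraint values g_i(x) = a_i^T x - b_i:
  g_1((1, -3)) = 0
  g_2((1, -3)) = -4
Stationarity residual: grad f(x) + sum_i lambda_i a_i = (0, 0)
  -> stationarity OK
Primal feasibility (all g_i <= 0): OK
Dual feasibility (all lambda_i >= 0): OK
Complementary slackness (lambda_i * g_i(x) = 0 for all i): FAILS

Verdict: the first failing condition is complementary_slackness -> comp.

comp


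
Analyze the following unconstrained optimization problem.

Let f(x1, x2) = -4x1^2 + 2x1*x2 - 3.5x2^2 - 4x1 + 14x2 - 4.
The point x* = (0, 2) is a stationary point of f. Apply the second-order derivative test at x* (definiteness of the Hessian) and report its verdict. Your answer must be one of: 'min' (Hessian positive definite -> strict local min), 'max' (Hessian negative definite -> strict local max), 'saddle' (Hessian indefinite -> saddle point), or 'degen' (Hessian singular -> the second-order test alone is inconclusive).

Compute the Hessian H = grad^2 f:
  H = [[-8, 2], [2, -7]]
Verify stationarity: grad f(x*) = H x* + g = (0, 0).
Eigenvalues of H: -9.5616, -5.4384.
Both eigenvalues < 0, so H is negative definite -> x* is a strict local max.

max


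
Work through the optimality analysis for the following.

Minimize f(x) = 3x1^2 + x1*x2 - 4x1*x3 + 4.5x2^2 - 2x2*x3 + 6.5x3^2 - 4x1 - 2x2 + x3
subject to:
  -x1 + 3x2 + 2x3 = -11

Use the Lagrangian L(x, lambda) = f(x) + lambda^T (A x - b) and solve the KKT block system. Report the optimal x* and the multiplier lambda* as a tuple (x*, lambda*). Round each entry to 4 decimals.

Form the Lagrangian:
  L(x, lambda) = (1/2) x^T Q x + c^T x + lambda^T (A x - b)
Stationarity (grad_x L = 0): Q x + c + A^T lambda = 0.
Primal feasibility: A x = b.

This gives the KKT block system:
  [ Q   A^T ] [ x     ]   [-c ]
  [ A    0  ] [ lambda ] = [ b ]

Solving the linear system:
  x*      = (1.5258, -2.4639, -1.0412)
  lambda* = (6.8557)
  f(x*)   = 36.5979

x* = (1.5258, -2.4639, -1.0412), lambda* = (6.8557)


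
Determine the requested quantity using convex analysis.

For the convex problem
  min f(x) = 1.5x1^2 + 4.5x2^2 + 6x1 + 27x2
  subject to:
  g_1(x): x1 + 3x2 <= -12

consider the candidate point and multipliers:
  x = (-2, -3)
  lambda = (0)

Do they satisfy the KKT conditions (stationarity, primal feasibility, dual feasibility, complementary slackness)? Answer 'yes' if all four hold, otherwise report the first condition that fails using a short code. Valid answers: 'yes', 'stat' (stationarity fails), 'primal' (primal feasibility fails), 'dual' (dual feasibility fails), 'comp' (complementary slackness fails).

Gradient of f: grad f(x) = Q x + c = (0, 0)
Constraint values g_i(x) = a_i^T x - b_i:
  g_1((-2, -3)) = 1
Stationarity residual: grad f(x) + sum_i lambda_i a_i = (0, 0)
  -> stationarity OK
Primal feasibility (all g_i <= 0): FAILS
Dual feasibility (all lambda_i >= 0): OK
Complementary slackness (lambda_i * g_i(x) = 0 for all i): OK

Verdict: the first failing condition is primal_feasibility -> primal.

primal


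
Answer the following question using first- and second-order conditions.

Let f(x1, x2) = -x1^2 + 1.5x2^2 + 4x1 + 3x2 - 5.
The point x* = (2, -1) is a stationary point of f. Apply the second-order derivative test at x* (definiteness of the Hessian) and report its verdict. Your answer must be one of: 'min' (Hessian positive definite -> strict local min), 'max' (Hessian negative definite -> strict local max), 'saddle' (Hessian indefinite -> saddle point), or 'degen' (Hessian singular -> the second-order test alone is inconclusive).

Compute the Hessian H = grad^2 f:
  H = [[-2, 0], [0, 3]]
Verify stationarity: grad f(x*) = H x* + g = (0, 0).
Eigenvalues of H: -2, 3.
Eigenvalues have mixed signs, so H is indefinite -> x* is a saddle point.

saddle


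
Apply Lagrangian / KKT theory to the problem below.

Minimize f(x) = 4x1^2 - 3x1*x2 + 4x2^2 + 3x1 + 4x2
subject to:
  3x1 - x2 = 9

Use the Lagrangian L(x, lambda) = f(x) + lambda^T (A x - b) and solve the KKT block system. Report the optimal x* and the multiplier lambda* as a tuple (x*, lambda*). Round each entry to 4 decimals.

Form the Lagrangian:
  L(x, lambda) = (1/2) x^T Q x + c^T x + lambda^T (A x - b)
Stationarity (grad_x L = 0): Q x + c + A^T lambda = 0.
Primal feasibility: A x = b.

This gives the KKT block system:
  [ Q   A^T ] [ x     ]   [-c ]
  [ A    0  ] [ lambda ] = [ b ]

Solving the linear system:
  x*      = (2.8065, -0.5806)
  lambda* = (-9.0645)
  f(x*)   = 43.8387

x* = (2.8065, -0.5806), lambda* = (-9.0645)


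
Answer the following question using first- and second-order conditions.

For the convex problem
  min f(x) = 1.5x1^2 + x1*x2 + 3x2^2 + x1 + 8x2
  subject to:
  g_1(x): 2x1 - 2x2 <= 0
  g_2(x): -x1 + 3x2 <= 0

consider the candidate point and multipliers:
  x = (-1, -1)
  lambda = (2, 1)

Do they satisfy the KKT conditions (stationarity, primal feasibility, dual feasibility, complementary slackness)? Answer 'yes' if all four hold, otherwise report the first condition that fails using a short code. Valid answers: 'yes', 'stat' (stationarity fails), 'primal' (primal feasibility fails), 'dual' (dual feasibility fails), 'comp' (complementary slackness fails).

Gradient of f: grad f(x) = Q x + c = (-3, 1)
Constraint values g_i(x) = a_i^T x - b_i:
  g_1((-1, -1)) = 0
  g_2((-1, -1)) = -2
Stationarity residual: grad f(x) + sum_i lambda_i a_i = (0, 0)
  -> stationarity OK
Primal feasibility (all g_i <= 0): OK
Dual feasibility (all lambda_i >= 0): OK
Complementary slackness (lambda_i * g_i(x) = 0 for all i): FAILS

Verdict: the first failing condition is complementary_slackness -> comp.

comp
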